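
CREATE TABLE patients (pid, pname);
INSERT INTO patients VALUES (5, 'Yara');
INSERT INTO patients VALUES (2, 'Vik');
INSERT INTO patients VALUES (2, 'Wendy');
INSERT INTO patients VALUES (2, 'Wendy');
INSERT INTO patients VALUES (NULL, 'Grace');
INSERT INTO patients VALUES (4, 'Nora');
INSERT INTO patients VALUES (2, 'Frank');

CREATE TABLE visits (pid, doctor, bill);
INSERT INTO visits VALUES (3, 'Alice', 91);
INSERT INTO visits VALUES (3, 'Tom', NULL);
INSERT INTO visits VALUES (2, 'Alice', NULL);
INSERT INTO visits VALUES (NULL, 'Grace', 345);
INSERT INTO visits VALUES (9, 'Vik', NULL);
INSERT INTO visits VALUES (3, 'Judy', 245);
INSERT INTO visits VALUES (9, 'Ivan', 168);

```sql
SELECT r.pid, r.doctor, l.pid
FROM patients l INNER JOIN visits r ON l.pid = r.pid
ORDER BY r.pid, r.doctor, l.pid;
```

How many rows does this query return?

4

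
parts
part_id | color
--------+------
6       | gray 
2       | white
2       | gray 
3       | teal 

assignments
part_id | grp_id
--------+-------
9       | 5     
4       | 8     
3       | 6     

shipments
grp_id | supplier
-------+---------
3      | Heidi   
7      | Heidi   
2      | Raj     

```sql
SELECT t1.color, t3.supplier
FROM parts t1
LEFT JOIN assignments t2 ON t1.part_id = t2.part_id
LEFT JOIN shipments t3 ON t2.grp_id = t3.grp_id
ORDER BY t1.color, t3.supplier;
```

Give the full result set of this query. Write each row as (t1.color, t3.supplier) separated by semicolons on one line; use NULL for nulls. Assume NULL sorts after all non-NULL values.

(gray, NULL); (gray, NULL); (teal, NULL); (white, NULL)

Joins associate left-to-right: parts LEFT JOIN assignments on part_id gives 4 intermediate row(s).
Then LEFT JOIN `shipments t3` on grp_id: each of those 4 rows is kept; rows whose t2.grp_id has no match in t3 get NULL for t3's columns.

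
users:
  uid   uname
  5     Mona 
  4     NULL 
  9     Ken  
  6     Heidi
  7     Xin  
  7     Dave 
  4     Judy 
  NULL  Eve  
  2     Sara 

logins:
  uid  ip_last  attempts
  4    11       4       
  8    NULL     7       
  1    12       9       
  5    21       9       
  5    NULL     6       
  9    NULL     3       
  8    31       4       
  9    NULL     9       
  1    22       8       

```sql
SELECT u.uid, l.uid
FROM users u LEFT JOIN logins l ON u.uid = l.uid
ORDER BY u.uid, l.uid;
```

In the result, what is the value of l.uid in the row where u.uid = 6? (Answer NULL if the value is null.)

LEFT JOIN keeps every row from `users`; unmatched rows get NULL for `logins`'s columns.
Matching on u.uid = l.uid. A NULL in a compared column never satisfies the condition.
Matched pairs: 6; unmatched u rows kept: 5.

NULL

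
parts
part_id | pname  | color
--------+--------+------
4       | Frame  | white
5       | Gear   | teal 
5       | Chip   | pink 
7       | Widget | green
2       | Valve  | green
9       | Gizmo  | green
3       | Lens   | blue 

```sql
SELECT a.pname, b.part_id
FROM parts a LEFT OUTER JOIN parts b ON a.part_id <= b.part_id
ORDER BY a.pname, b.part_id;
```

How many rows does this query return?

29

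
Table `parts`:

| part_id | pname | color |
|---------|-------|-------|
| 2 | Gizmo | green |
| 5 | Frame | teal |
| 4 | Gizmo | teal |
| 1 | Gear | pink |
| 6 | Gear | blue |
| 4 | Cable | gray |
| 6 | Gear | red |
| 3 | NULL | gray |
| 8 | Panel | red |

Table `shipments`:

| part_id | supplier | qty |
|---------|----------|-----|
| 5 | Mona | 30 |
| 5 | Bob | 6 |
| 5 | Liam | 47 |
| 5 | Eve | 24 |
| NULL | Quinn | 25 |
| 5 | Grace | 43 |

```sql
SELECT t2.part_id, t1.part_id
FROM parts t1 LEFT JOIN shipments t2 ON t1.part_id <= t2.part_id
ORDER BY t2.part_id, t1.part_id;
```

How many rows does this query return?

33

LEFT JOIN keeps every row from `parts`; unmatched rows get NULL for `shipments`'s columns.
Matching on t1.part_id <= t2.part_id. A NULL in a compared column never satisfies the condition.
- t1 (part_id=2) pairs with 5 row(s) of t2.
- t1 (part_id=5) pairs with 5 row(s) of t2.
- t1 (part_id=4) pairs with 5 row(s) of t2.
- t1 (part_id=1) pairs with 5 row(s) of t2.
- t1 (part_id=6) has no partner → padded with NULL.
- t1 (part_id=4) pairs with 5 row(s) of t2.
- t1 (part_id=6) has no partner → padded with NULL.
- t1 (part_id=3) pairs with 5 row(s) of t2.
- t1 (part_id=8) has no partner → padded with NULL.
Total: 30 matched + 3 padded = 33 rows.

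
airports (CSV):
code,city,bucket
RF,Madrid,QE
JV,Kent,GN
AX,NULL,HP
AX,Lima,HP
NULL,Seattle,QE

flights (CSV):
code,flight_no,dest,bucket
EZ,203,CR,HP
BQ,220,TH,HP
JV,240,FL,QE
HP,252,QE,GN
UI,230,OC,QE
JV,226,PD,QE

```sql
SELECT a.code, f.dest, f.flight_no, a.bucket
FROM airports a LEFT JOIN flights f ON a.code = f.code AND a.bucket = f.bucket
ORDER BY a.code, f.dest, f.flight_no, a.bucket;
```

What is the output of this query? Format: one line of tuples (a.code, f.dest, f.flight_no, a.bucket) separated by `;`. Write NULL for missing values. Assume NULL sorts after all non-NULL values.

LEFT JOIN keeps every row from `airports`; unmatched rows get NULL for `flights`'s columns.
Matching on a.code = f.code AND a.bucket = f.bucket. A NULL in a compared column never satisfies the condition.
- a[0] code=RF, bucket=QE → no match; kept with NULLs on the f side.
- a[1] code=JV, bucket=GN → no match; kept with NULLs on the f side.
- a[2] code=AX, bucket=HP → no match; kept with NULLs on the f side.
- a[3] code=AX, bucket=HP → no match; kept with NULLs on the f side.
- a[4] code=NULL, bucket=QE → no match; kept with NULLs on the f side.
After projecting and ordering:
a.code | f.dest | f.flight_no | a.bucket
AX | NULL | NULL | HP
AX | NULL | NULL | HP
JV | NULL | NULL | GN
RF | NULL | NULL | QE
NULL | NULL | NULL | QE

(AX, NULL, NULL, HP); (AX, NULL, NULL, HP); (JV, NULL, NULL, GN); (RF, NULL, NULL, QE); (NULL, NULL, NULL, QE)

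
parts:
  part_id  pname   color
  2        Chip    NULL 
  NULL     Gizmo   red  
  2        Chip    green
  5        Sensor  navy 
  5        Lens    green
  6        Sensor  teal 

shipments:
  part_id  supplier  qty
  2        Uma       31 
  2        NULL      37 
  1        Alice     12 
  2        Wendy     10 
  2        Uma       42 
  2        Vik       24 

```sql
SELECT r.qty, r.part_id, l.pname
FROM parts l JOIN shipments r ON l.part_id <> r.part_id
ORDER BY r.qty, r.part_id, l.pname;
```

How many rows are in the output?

20

INNER JOIN keeps only pairs where the ON condition holds.
Matching on l.part_id <> r.part_id. A NULL in a compared column never satisfies the condition.
Matched pairs: 20.
Total: 20 rows.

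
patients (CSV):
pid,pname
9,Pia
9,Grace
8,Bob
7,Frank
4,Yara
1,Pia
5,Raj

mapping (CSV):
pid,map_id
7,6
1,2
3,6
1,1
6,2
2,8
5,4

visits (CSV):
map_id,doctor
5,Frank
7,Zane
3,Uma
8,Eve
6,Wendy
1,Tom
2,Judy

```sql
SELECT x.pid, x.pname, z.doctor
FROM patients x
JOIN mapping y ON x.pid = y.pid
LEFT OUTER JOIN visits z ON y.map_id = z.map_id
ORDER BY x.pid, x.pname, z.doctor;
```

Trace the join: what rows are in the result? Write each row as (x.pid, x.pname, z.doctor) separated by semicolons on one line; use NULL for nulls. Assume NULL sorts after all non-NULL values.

Step 1 — x INNER JOIN y on pid → 4 row(s).
Then LEFT JOIN `visits z` on map_id: each of those 4 rows is kept; rows whose y.map_id has no match in z get NULL for z's columns.

(1, Pia, Judy); (1, Pia, Tom); (5, Raj, NULL); (7, Frank, Wendy)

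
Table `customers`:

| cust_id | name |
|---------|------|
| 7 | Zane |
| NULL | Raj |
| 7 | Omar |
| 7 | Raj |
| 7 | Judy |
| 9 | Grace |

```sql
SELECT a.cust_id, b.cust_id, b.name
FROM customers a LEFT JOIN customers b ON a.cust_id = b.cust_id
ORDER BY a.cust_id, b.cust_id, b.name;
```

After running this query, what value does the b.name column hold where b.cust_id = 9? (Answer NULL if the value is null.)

LEFT JOIN keeps every row from `customers a`; unmatched rows get NULL for `customers b`'s columns.
Matching on a.cust_id = b.cust_id. A NULL in a compared column never satisfies the condition.
Matched pairs: 17; unmatched a rows kept: 1.

Grace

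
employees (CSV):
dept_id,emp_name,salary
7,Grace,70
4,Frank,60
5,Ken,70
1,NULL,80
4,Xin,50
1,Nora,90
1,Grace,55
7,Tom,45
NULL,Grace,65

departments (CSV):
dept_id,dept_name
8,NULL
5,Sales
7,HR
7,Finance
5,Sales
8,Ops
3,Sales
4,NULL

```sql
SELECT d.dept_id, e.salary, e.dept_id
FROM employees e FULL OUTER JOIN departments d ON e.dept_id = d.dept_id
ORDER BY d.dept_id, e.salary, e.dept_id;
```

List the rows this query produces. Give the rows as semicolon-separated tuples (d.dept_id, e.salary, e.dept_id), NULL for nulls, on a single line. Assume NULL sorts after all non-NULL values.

(3, NULL, NULL); (4, 50, 4); (4, 60, 4); (5, 70, 5); (5, 70, 5); (7, 45, 7); (7, 45, 7); (7, 70, 7); (7, 70, 7); (8, NULL, NULL); (8, NULL, NULL); (NULL, 55, 1); (NULL, 65, NULL); (NULL, 80, 1); (NULL, 90, 1)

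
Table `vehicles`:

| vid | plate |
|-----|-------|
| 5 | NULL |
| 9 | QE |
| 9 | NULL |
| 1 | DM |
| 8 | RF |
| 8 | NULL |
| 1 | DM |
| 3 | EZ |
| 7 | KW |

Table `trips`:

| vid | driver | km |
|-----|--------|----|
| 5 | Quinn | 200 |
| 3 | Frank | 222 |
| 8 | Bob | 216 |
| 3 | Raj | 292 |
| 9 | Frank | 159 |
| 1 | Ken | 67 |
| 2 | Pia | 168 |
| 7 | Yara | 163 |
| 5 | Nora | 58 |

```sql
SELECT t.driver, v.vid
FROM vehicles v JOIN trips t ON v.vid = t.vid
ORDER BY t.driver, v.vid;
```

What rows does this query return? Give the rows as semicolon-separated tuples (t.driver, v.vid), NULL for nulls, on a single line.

INNER JOIN keeps only pairs where the ON condition holds.
Matching on v.vid = t.vid.
Matched pairs: 11.

(Bob, 8); (Bob, 8); (Frank, 3); (Frank, 9); (Frank, 9); (Ken, 1); (Ken, 1); (Nora, 5); (Quinn, 5); (Raj, 3); (Yara, 7)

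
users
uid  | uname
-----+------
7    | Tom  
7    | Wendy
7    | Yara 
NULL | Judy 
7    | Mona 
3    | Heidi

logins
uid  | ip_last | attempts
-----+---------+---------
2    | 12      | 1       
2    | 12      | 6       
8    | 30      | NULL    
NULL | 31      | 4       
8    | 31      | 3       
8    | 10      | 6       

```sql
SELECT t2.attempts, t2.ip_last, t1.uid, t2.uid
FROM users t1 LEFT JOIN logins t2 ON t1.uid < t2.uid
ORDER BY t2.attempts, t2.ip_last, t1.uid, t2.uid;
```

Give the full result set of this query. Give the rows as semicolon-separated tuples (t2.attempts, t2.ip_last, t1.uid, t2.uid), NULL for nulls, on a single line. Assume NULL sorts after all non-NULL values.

(3, 31, 3, 8); (3, 31, 7, 8); (3, 31, 7, 8); (3, 31, 7, 8); (3, 31, 7, 8); (6, 10, 3, 8); (6, 10, 7, 8); (6, 10, 7, 8); (6, 10, 7, 8); (6, 10, 7, 8); (NULL, 30, 3, 8); (NULL, 30, 7, 8); (NULL, 30, 7, 8); (NULL, 30, 7, 8); (NULL, 30, 7, 8); (NULL, NULL, NULL, NULL)

LEFT JOIN keeps every row from `users`; unmatched rows get NULL for `logins`'s columns.
Matching on t1.uid < t2.uid. A NULL in a compared column never satisfies the condition.
Matched pairs: 15; unmatched t1 rows kept: 1.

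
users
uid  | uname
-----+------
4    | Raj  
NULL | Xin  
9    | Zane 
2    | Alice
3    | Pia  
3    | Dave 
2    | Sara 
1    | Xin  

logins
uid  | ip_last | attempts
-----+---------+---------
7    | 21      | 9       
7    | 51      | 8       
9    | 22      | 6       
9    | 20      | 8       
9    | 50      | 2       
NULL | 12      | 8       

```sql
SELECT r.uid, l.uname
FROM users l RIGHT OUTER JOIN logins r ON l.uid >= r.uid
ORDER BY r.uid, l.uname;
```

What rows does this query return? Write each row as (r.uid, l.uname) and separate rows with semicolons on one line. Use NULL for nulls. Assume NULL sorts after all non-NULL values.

RIGHT JOIN keeps every row from `logins`; unmatched rows get NULL for `users`'s columns.
Matching on l.uid >= r.uid. A NULL in a compared column never satisfies the condition.
- l[0] uid=4 → no match.
- l[1] uid=NULL → no match.
- l[2] uid=9 → 5 match(es) in r → 5 row(s).
- l[3] uid=2 → no match.
- l[4] uid=3 → no match.
- l[5] uid=3 → no match.
- l[6] uid=2 → no match.
- l[7] uid=1 → no match.
- plus 1 unmatched r row(s), each kept with NULL l columns.
After projecting and ordering:
r.uid | l.uname
7 | Zane
7 | Zane
9 | Zane
9 | Zane
9 | Zane
NULL | NULL

(7, Zane); (7, Zane); (9, Zane); (9, Zane); (9, Zane); (NULL, NULL)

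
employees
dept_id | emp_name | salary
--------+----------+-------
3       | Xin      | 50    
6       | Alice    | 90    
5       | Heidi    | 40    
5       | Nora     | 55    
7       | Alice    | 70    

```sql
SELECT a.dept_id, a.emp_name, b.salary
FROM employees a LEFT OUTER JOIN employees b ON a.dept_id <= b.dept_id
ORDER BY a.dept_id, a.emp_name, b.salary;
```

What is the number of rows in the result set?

16

LEFT JOIN keeps every row from `employees a`; unmatched rows get NULL for `employees b`'s columns.
Matching on a.dept_id <= b.dept_id.
Matched pairs: 16; unmatched a rows kept: 0.
Total: 16 rows.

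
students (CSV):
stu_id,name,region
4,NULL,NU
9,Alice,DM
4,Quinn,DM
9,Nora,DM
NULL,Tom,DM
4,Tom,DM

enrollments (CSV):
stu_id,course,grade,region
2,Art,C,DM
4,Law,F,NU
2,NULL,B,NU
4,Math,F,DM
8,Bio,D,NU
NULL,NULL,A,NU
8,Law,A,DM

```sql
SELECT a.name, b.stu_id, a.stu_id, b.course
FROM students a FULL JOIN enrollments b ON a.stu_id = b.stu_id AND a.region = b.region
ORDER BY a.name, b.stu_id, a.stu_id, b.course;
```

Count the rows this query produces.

11

FULL OUTER JOIN keeps every row from both sides; unmatched rows get NULL for the other side's columns.
Matching on a.stu_id = b.stu_id AND a.region = b.region. A NULL in a compared column never satisfies the condition.
Matched pairs: 3; unmatched a rows kept: 3; unmatched b rows kept: 5.
Total: 3 matched + 8 padded = 11 rows.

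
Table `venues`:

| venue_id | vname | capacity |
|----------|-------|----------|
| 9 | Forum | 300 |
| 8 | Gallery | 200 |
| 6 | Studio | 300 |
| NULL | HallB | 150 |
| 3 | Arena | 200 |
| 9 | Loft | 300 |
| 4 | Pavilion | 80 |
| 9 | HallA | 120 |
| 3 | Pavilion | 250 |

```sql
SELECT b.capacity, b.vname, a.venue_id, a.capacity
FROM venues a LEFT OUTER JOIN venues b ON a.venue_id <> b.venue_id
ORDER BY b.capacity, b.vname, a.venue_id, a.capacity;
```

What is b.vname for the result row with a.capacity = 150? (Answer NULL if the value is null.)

NULL

LEFT JOIN keeps every row from `venues a`; unmatched rows get NULL for `venues b`'s columns.
Matching on a.venue_id <> b.venue_id. A NULL in a compared column never satisfies the condition.
- a row (venue_id=9): matches 5 b row(s) → 5 output row(s).
- a row (venue_id=8): matches 7 b row(s) → 7 output row(s).
- a row (venue_id=6): matches 7 b row(s) → 7 output row(s).
- a row (venue_id=NULL): no match → kept, b columns NULL.
- a row (venue_id=3): matches 6 b row(s) → 6 output row(s).
- a row (venue_id=9): matches 5 b row(s) → 5 output row(s).
- a row (venue_id=4): matches 7 b row(s) → 7 output row(s).
- a row (venue_id=9): matches 5 b row(s) → 5 output row(s).
- a row (venue_id=3): matches 6 b row(s) → 6 output row(s).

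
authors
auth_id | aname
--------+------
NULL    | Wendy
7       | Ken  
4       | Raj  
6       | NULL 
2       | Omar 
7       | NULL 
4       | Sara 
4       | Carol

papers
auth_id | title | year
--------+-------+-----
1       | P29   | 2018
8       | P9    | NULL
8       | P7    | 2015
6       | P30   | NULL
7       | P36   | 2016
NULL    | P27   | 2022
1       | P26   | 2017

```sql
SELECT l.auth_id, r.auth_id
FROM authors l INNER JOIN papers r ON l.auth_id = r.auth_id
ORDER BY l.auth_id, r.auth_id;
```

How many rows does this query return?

INNER JOIN keeps only pairs where the ON condition holds.
Matching on l.auth_id = r.auth_id. A NULL in a compared column never satisfies the condition.
- l row (auth_id=NULL): no match → dropped.
- l row (auth_id=7): matches 1 r row(s) → 1 output row(s).
- l row (auth_id=4): no match → dropped.
- l row (auth_id=6): matches 1 r row(s) → 1 output row(s).
- l row (auth_id=2): no match → dropped.
- l row (auth_id=7): matches 1 r row(s) → 1 output row(s).
- l row (auth_id=4): no match → dropped.
- l row (auth_id=4): no match → dropped.
Total: 3 rows.

3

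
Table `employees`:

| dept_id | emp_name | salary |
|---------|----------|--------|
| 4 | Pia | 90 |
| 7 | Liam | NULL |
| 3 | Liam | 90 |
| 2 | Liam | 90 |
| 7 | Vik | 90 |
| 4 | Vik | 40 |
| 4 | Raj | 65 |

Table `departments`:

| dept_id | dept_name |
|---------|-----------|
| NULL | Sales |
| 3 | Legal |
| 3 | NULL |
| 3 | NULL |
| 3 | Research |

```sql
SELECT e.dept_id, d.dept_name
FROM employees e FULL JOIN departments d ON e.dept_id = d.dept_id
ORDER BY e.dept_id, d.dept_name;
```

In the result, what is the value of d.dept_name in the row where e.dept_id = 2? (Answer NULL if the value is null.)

NULL

FULL OUTER JOIN keeps every row from both sides; unmatched rows get NULL for the other side's columns.
Matching on e.dept_id = d.dept_id. A NULL in a compared column never satisfies the condition.
- e (dept_id=4) has no partner → padded with NULL.
- e (dept_id=7) has no partner → padded with NULL.
- e (dept_id=3) pairs with 4 row(s) of d.
- e (dept_id=2) has no partner → padded with NULL.
- e (dept_id=7) has no partner → padded with NULL.
- e (dept_id=4) has no partner → padded with NULL.
- e (dept_id=4) has no partner → padded with NULL.
- 1 row(s) from d found no e partner → padded with NULL.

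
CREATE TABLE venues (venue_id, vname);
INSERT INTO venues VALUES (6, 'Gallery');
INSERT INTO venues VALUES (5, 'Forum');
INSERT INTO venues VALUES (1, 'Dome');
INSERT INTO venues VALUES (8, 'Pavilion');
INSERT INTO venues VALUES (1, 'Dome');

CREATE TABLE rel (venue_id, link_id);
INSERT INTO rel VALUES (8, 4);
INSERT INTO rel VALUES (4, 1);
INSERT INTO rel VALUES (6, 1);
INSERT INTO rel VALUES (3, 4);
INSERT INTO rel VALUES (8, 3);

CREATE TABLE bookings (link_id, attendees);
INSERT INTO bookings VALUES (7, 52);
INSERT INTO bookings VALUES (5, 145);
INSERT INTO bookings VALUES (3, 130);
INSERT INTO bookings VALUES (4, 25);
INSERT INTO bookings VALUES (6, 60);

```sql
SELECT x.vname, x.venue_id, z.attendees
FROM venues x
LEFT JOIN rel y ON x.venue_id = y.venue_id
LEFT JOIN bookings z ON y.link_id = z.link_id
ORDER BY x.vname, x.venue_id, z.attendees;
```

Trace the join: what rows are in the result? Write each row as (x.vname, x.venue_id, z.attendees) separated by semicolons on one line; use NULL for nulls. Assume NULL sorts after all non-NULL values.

(Dome, 1, NULL); (Dome, 1, NULL); (Forum, 5, NULL); (Gallery, 6, NULL); (Pavilion, 8, 25); (Pavilion, 8, 130)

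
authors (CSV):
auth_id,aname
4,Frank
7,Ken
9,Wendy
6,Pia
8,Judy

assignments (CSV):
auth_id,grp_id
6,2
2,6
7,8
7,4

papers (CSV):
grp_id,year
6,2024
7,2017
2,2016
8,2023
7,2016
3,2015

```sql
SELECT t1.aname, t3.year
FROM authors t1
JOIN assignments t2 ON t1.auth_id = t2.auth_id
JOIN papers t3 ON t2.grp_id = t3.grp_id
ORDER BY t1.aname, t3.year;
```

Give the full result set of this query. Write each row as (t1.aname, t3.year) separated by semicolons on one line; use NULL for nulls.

(Ken, 2023); (Pia, 2016)

Step 1 — t1 INNER JOIN t2 on auth_id → 3 row(s).
Then INNER JOIN `papers t3` on grp_id: keep only rows whose t2.grp_id appears in t3.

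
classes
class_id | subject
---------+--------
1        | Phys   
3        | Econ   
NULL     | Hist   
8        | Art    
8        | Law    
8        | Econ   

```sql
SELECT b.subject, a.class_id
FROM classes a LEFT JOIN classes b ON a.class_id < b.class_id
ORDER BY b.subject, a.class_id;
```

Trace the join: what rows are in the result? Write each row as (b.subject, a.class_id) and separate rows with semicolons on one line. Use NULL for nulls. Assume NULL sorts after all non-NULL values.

LEFT JOIN keeps every row from `classes a`; unmatched rows get NULL for `classes b`'s columns.
Matching on a.class_id < b.class_id. A NULL in a compared column never satisfies the condition.
- class_id=1: 4 matching b row(s), so 4 row(s) emitted.
- class_id=3: 3 matching b row(s), so 3 row(s) emitted.
- class_id=NULL: no b row matches, row kept with b columns NULL.
- class_id=8: no b row matches, row kept with b columns NULL.
- class_id=8: no b row matches, row kept with b columns NULL.
- class_id=8: no b row matches, row kept with b columns NULL.

(Art, 1); (Art, 3); (Econ, 1); (Econ, 1); (Econ, 3); (Law, 1); (Law, 3); (NULL, 8); (NULL, 8); (NULL, 8); (NULL, NULL)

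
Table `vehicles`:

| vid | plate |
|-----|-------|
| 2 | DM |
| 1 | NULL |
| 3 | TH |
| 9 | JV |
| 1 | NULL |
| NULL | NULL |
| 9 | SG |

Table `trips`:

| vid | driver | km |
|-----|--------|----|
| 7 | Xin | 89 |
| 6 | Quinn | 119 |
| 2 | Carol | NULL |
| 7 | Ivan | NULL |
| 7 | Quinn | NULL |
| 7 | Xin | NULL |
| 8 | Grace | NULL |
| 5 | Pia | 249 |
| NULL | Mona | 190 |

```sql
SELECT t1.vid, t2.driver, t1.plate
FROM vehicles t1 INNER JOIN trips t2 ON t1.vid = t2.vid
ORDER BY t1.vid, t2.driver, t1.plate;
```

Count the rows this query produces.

1

INNER JOIN keeps only pairs where the ON condition holds.
Matching on t1.vid = t2.vid. A NULL in a compared column never satisfies the condition.
- t1 row (vid=2): matches 1 t2 row(s) → 1 output row(s).
- t1 row (vid=1): no match → dropped.
- t1 row (vid=3): no match → dropped.
- t1 row (vid=9): no match → dropped.
- t1 row (vid=1): no match → dropped.
- t1 row (vid=NULL): no match → dropped.
- t1 row (vid=9): no match → dropped.
Total: 1 rows.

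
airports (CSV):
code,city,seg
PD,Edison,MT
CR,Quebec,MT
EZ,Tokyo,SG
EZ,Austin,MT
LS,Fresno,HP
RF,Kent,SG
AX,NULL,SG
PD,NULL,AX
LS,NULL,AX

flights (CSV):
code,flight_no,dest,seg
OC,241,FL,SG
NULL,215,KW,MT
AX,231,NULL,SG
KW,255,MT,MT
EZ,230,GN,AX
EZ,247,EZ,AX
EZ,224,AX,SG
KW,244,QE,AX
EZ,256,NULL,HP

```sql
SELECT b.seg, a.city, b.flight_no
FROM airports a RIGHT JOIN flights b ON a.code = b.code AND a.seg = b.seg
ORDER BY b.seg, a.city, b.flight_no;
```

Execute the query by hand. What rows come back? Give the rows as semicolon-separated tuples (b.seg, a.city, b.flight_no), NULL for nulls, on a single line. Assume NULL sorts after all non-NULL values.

RIGHT JOIN keeps every row from `flights`; unmatched rows get NULL for `airports`'s columns.
Matching on a.code = b.code AND a.seg = b.seg. A NULL in a compared column never satisfies the condition.
Matched pairs: 2; unmatched b rows kept: 7.

(AX, NULL, 230); (AX, NULL, 244); (AX, NULL, 247); (HP, NULL, 256); (MT, NULL, 215); (MT, NULL, 255); (SG, Tokyo, 224); (SG, NULL, 231); (SG, NULL, 241)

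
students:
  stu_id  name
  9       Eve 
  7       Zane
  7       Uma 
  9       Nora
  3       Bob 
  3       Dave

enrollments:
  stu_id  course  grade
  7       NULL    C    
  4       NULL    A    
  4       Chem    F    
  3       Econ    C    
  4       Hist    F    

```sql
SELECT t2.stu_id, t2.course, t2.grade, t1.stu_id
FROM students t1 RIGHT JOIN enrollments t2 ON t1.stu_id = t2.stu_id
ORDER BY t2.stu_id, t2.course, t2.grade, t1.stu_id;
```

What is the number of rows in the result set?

RIGHT JOIN keeps every row from `enrollments`; unmatched rows get NULL for `students`'s columns.
Matching on t1.stu_id = t2.stu_id.
- t1 row (stu_id=9): no match.
- t1 row (stu_id=7): matches 1 t2 row(s) → 1 output row(s).
- t1 row (stu_id=7): matches 1 t2 row(s) → 1 output row(s).
- t1 row (stu_id=9): no match.
- t1 row (stu_id=3): matches 1 t2 row(s) → 1 output row(s).
- t1 row (stu_id=3): matches 1 t2 row(s) → 1 output row(s).
- plus 3 unmatched t2 row(s), each kept with NULL t1 columns.
Total: 4 matched + 3 padded = 7 rows.

7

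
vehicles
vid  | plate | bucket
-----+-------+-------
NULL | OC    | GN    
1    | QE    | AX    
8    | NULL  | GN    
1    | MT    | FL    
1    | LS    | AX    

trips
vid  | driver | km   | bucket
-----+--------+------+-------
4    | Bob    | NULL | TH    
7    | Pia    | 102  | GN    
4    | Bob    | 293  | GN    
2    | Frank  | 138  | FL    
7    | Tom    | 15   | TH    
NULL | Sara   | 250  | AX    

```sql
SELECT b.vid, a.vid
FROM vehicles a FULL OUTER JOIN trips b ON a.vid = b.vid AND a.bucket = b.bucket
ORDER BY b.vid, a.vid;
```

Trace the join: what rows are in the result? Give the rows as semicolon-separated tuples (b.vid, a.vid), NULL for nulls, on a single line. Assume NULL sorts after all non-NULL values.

(2, NULL); (4, NULL); (4, NULL); (7, NULL); (7, NULL); (NULL, 1); (NULL, 1); (NULL, 1); (NULL, 8); (NULL, NULL); (NULL, NULL)

FULL OUTER JOIN keeps every row from both sides; unmatched rows get NULL for the other side's columns.
Matching on a.vid = b.vid AND a.bucket = b.bucket. A NULL in a compared column never satisfies the condition.
- vid=NULL, bucket=GN: no b row matches, row kept with b columns NULL.
- vid=1, bucket=AX: no b row matches, row kept with b columns NULL.
- vid=8, bucket=GN: no b row matches, row kept with b columns NULL.
- vid=1, bucket=FL: no b row matches, row kept with b columns NULL.
- vid=1, bucket=AX: no b row matches, row kept with b columns NULL.
- 6 b row(s) had no a match → kept, a columns NULL.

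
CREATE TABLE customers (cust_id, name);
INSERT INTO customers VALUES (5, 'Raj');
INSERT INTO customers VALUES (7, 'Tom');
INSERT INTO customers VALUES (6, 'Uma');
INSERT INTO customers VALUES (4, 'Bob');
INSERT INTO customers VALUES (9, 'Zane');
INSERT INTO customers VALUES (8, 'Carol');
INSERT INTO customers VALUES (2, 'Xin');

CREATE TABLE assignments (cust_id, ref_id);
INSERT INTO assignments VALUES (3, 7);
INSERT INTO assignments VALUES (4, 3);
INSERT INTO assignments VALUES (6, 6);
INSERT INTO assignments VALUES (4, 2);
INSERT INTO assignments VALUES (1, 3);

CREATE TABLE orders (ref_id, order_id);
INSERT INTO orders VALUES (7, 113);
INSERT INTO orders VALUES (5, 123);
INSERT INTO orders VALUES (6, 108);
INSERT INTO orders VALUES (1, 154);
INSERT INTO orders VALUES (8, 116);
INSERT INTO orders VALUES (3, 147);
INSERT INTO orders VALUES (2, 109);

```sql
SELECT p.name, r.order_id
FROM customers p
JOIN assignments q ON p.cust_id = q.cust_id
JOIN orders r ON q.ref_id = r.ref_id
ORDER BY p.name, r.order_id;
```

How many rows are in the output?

Joins associate left-to-right: customers INNER JOIN assignments on cust_id gives 3 intermediate row(s).
Then INNER JOIN `orders r` on ref_id: keep only rows whose q.ref_id appears in r.
Result: 3 row(s).

3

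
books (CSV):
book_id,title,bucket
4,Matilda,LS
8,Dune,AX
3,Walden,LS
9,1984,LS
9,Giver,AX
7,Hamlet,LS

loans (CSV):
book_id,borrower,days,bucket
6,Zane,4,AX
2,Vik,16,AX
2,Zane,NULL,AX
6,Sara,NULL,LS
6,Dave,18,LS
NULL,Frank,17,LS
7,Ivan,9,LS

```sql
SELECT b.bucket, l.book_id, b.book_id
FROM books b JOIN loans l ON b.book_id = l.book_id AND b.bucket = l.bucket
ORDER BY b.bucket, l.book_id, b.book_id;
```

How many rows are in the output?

INNER JOIN keeps only pairs where the ON condition holds.
Matching on b.book_id = l.book_id AND b.bucket = l.bucket. A NULL in a compared column never satisfies the condition.
- book_id=4, bucket=LS: no matching l row, dropped.
- book_id=8, bucket=AX: no matching l row, dropped.
- book_id=3, bucket=LS: no matching l row, dropped.
- book_id=9, bucket=LS: no matching l row, dropped.
- book_id=9, bucket=AX: no matching l row, dropped.
- book_id=7, bucket=LS: 1 matching l row(s), so 1 row(s) emitted.
Total: 1 rows.

1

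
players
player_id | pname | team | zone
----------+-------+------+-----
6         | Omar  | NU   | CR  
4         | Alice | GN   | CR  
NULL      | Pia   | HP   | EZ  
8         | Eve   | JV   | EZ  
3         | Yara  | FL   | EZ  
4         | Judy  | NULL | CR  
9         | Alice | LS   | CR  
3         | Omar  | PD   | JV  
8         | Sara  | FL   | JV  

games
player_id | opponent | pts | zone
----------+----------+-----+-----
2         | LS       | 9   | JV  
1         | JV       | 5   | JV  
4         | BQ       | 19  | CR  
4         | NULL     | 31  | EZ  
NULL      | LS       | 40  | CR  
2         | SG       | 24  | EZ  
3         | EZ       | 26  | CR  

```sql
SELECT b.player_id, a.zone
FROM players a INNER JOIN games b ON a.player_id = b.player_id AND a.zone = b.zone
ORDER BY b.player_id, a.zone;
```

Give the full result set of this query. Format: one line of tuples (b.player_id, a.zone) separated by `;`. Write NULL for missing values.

(4, CR); (4, CR)

INNER JOIN keeps only pairs where the ON condition holds.
Matching on a.player_id = b.player_id AND a.zone = b.zone. A NULL in a compared column never satisfies the condition.
Matched pairs: 2.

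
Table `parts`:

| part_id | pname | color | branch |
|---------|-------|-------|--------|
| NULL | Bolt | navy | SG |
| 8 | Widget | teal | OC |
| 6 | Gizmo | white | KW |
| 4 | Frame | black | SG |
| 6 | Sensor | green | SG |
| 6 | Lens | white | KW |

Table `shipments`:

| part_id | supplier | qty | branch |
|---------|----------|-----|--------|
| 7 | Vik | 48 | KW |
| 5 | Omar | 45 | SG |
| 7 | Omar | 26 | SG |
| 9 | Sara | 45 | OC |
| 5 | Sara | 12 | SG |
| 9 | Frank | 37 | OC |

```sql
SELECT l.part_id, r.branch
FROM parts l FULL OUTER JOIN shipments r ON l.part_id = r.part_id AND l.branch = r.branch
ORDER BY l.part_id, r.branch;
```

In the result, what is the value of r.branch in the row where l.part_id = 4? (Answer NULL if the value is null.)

NULL

FULL OUTER JOIN keeps every row from both sides; unmatched rows get NULL for the other side's columns.
Matching on l.part_id = r.part_id AND l.branch = r.branch. A NULL in a compared column never satisfies the condition.
- l row (part_id=NULL, branch=SG): no match → kept, r columns NULL.
- l row (part_id=8, branch=OC): no match → kept, r columns NULL.
- l row (part_id=6, branch=KW): no match → kept, r columns NULL.
- l row (part_id=4, branch=SG): no match → kept, r columns NULL.
- l row (part_id=6, branch=SG): no match → kept, r columns NULL.
- l row (part_id=6, branch=KW): no match → kept, r columns NULL.
- 6 r row(s) had no l match → kept, l columns NULL.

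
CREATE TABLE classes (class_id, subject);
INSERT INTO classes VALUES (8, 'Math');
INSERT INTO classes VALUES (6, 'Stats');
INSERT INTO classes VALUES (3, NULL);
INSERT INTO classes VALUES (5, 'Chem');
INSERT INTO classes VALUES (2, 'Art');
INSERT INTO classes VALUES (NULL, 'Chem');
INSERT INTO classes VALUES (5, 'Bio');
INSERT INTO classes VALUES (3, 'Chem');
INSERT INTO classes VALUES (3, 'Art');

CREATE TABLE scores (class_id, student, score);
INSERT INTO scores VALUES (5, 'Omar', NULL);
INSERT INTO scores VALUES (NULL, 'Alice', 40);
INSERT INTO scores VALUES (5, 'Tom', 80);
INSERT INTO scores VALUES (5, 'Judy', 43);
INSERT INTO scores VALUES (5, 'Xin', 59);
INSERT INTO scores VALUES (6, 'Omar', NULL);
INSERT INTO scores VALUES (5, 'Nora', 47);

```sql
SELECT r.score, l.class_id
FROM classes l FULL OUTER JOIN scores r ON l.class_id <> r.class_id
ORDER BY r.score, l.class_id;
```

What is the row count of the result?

39

FULL OUTER JOIN keeps every row from both sides; unmatched rows get NULL for the other side's columns.
Matching on l.class_id <> r.class_id. A NULL in a compared column never satisfies the condition.
Matched pairs: 37; unmatched l rows kept: 1; unmatched r rows kept: 1.
Total: 37 matched + 2 padded = 39 rows.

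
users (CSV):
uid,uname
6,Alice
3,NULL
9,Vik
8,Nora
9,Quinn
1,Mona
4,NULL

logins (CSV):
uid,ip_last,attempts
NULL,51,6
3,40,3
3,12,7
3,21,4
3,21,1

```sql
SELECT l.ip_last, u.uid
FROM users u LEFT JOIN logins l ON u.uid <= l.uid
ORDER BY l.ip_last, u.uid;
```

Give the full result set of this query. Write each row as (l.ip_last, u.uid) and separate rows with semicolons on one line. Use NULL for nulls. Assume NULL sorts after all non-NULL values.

(12, 1); (12, 3); (21, 1); (21, 1); (21, 3); (21, 3); (40, 1); (40, 3); (NULL, 4); (NULL, 6); (NULL, 8); (NULL, 9); (NULL, 9)

LEFT JOIN keeps every row from `users`; unmatched rows get NULL for `logins`'s columns.
Matching on u.uid <= l.uid. A NULL in a compared column never satisfies the condition.
- u[0] uid=6 → no match; kept with NULLs on the l side.
- u[1] uid=3 → 4 match(es) in l → 4 row(s).
- u[2] uid=9 → no match; kept with NULLs on the l side.
- u[3] uid=8 → no match; kept with NULLs on the l side.
- u[4] uid=9 → no match; kept with NULLs on the l side.
- u[5] uid=1 → 4 match(es) in l → 4 row(s).
- u[6] uid=4 → no match; kept with NULLs on the l side.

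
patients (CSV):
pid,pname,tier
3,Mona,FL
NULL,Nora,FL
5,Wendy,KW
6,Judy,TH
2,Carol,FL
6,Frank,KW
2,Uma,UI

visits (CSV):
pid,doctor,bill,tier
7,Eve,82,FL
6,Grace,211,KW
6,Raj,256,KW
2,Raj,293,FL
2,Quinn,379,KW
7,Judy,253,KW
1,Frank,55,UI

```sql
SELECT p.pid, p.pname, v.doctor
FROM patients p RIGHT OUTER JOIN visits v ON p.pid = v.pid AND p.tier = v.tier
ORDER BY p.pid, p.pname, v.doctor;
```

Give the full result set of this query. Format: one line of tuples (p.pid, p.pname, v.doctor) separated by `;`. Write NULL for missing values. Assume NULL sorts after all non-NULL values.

RIGHT JOIN keeps every row from `visits`; unmatched rows get NULL for `patients`'s columns.
Matching on p.pid = v.pid AND p.tier = v.tier. A NULL in a compared column never satisfies the condition.
- p[0] pid=3, tier=FL → no match.
- p[1] pid=NULL, tier=FL → no match.
- p[2] pid=5, tier=KW → no match.
- p[3] pid=6, tier=TH → no match.
- p[4] pid=2, tier=FL → 1 match(es) in v → 1 row(s).
- p[5] pid=6, tier=KW → 2 match(es) in v → 2 row(s).
- p[6] pid=2, tier=UI → no match.
- 4 v row(s) had no p match → kept, p columns NULL.
After projecting and ordering:
p.pid | p.pname | v.doctor
2 | Carol | Raj
6 | Frank | Grace
6 | Frank | Raj
NULL | NULL | Eve
NULL | NULL | Frank
NULL | NULL | Judy
NULL | NULL | Quinn

(2, Carol, Raj); (6, Frank, Grace); (6, Frank, Raj); (NULL, NULL, Eve); (NULL, NULL, Frank); (NULL, NULL, Judy); (NULL, NULL, Quinn)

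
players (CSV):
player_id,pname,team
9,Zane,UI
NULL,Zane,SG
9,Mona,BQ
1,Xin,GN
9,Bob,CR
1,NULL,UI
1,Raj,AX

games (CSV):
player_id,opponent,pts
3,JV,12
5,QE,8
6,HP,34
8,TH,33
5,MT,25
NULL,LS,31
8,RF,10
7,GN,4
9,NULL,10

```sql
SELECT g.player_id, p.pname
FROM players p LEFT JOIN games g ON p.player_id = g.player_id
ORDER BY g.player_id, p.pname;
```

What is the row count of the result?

7

LEFT JOIN keeps every row from `players`; unmatched rows get NULL for `games`'s columns.
Matching on p.player_id = g.player_id. A NULL in a compared column never satisfies the condition.
- p[0] player_id=9 → 1 match(es) in g → 1 row(s).
- p[1] player_id=NULL → no match; kept with NULLs on the g side.
- p[2] player_id=9 → 1 match(es) in g → 1 row(s).
- p[3] player_id=1 → no match; kept with NULLs on the g side.
- p[4] player_id=9 → 1 match(es) in g → 1 row(s).
- p[5] player_id=1 → no match; kept with NULLs on the g side.
- p[6] player_id=1 → no match; kept with NULLs on the g side.
Total: 3 matched + 4 padded = 7 rows.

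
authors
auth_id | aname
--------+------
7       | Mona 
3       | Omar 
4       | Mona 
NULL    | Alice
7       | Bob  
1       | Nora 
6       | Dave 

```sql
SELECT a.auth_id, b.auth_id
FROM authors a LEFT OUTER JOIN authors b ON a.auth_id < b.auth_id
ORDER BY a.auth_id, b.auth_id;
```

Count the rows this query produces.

LEFT JOIN keeps every row from `authors a`; unmatched rows get NULL for `authors b`'s columns.
Matching on a.auth_id < b.auth_id. A NULL in a compared column never satisfies the condition.
- a[0] auth_id=7 → no match; kept with NULLs on the b side.
- a[1] auth_id=3 → 4 match(es) in b → 4 row(s).
- a[2] auth_id=4 → 3 match(es) in b → 3 row(s).
- a[3] auth_id=NULL → no match; kept with NULLs on the b side.
- a[4] auth_id=7 → no match; kept with NULLs on the b side.
- a[5] auth_id=1 → 5 match(es) in b → 5 row(s).
- a[6] auth_id=6 → 2 match(es) in b → 2 row(s).
Total: 14 matched + 3 padded = 17 rows.

17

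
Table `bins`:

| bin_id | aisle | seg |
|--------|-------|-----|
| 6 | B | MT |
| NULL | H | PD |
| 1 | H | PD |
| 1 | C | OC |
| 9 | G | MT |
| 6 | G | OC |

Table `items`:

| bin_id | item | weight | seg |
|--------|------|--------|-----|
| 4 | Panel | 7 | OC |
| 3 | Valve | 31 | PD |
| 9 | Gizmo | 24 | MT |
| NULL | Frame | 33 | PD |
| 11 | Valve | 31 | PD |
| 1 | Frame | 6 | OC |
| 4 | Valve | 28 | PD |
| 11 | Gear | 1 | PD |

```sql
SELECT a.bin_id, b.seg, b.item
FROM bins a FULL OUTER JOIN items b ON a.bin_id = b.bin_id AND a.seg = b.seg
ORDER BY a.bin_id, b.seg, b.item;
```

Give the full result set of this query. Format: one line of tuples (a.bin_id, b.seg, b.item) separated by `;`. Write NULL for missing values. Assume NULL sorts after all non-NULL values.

(1, OC, Frame); (1, NULL, NULL); (6, NULL, NULL); (6, NULL, NULL); (9, MT, Gizmo); (NULL, OC, Panel); (NULL, PD, Frame); (NULL, PD, Gear); (NULL, PD, Valve); (NULL, PD, Valve); (NULL, PD, Valve); (NULL, NULL, NULL)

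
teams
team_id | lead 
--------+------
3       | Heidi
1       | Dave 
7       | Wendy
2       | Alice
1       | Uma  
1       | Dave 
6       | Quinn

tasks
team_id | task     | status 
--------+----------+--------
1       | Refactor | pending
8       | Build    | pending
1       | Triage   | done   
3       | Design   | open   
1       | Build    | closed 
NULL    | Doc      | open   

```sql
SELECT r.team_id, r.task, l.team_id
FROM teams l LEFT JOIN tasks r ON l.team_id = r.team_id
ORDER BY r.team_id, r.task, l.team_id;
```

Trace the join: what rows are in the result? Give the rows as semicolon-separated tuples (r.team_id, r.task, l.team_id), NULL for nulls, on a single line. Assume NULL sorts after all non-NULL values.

(1, Build, 1); (1, Build, 1); (1, Build, 1); (1, Refactor, 1); (1, Refactor, 1); (1, Refactor, 1); (1, Triage, 1); (1, Triage, 1); (1, Triage, 1); (3, Design, 3); (NULL, NULL, 2); (NULL, NULL, 6); (NULL, NULL, 7)

LEFT JOIN keeps every row from `teams`; unmatched rows get NULL for `tasks`'s columns.
Matching on l.team_id = r.team_id. A NULL in a compared column never satisfies the condition.
- l (team_id=3) pairs with 1 row(s) of r.
- l (team_id=1) pairs with 3 row(s) of r.
- l (team_id=7) has no partner → padded with NULL.
- l (team_id=2) has no partner → padded with NULL.
- l (team_id=1) pairs with 3 row(s) of r.
- l (team_id=1) pairs with 3 row(s) of r.
- l (team_id=6) has no partner → padded with NULL.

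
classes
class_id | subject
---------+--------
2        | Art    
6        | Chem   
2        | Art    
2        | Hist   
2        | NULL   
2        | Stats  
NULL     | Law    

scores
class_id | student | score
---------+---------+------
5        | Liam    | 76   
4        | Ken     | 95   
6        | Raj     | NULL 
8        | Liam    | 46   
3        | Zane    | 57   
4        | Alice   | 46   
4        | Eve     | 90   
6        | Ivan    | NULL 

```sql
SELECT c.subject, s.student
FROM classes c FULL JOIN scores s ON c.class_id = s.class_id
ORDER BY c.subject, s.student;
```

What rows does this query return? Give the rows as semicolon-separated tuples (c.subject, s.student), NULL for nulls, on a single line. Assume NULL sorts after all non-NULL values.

(Art, NULL); (Art, NULL); (Chem, Ivan); (Chem, Raj); (Hist, NULL); (Law, NULL); (Stats, NULL); (NULL, Alice); (NULL, Eve); (NULL, Ken); (NULL, Liam); (NULL, Liam); (NULL, Zane); (NULL, NULL)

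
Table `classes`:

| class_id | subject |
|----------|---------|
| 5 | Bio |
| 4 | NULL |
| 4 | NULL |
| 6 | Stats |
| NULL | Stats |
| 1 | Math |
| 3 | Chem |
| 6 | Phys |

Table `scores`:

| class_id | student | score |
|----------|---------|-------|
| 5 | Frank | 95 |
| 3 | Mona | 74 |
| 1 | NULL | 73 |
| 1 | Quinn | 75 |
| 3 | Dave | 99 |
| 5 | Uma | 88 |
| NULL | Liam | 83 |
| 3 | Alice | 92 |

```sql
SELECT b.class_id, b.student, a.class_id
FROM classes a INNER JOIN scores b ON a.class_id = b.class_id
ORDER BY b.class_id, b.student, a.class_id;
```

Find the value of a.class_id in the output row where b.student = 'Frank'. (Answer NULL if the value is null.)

INNER JOIN keeps only pairs where the ON condition holds.
Matching on a.class_id = b.class_id. A NULL in a compared column never satisfies the condition.
- class_id=5: 2 matching b row(s), so 2 row(s) emitted.
- class_id=4: no matching b row, dropped.
- class_id=4: no matching b row, dropped.
- class_id=6: no matching b row, dropped.
- class_id=NULL: no matching b row, dropped.
- class_id=1: 2 matching b row(s), so 2 row(s) emitted.
- class_id=3: 3 matching b row(s), so 3 row(s) emitted.
- class_id=6: no matching b row, dropped.

5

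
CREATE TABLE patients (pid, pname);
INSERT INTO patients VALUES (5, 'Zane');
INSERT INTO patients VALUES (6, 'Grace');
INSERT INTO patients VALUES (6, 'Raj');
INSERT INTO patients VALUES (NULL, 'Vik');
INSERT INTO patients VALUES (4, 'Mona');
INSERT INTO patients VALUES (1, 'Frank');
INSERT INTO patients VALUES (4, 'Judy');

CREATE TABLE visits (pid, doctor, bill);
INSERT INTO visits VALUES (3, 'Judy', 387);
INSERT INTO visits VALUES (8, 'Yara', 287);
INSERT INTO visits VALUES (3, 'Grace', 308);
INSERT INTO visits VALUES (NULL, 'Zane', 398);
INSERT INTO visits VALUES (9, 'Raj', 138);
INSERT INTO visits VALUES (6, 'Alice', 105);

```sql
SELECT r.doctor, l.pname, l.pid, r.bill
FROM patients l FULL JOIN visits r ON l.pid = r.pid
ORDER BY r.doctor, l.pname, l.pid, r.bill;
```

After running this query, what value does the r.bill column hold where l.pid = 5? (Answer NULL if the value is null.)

NULL

FULL OUTER JOIN keeps every row from both sides; unmatched rows get NULL for the other side's columns.
Matching on l.pid = r.pid. A NULL in a compared column never satisfies the condition.
Matched pairs: 2; unmatched l rows kept: 5; unmatched r rows kept: 5.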